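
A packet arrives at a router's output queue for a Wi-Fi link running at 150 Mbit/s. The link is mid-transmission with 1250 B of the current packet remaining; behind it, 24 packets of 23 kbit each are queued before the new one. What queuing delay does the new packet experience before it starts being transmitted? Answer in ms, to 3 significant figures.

3.75 ms

Each queued packet: L/R = 23000/150000000 = 0.153333 ms.
24 queued → 3.68 ms.
Plus remaining 10000 bits of current packet: 0.0666667 ms.
Queuing delay = 3.75 ms.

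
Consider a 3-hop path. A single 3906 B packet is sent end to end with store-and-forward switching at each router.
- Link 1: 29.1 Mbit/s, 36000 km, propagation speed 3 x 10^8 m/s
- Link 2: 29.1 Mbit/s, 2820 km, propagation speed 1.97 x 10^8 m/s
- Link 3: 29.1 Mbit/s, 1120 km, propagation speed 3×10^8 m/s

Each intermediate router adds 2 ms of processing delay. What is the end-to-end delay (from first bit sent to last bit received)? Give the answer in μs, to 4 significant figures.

L = 3906 × 8 = 31248 bits.
Transmission delay per hop = L/R = 31248/29100000 = 1073.81 μs; 3 hops → 3221.44 μs.
Propagation delays (d/s per hop): 120000, 14314.7, 3733.33 μs; sum = 138048 μs.
Processing at 2 router(s): 2 × 2 ms = 4000 μs.
End-to-end = 145300 μs.

145300 μs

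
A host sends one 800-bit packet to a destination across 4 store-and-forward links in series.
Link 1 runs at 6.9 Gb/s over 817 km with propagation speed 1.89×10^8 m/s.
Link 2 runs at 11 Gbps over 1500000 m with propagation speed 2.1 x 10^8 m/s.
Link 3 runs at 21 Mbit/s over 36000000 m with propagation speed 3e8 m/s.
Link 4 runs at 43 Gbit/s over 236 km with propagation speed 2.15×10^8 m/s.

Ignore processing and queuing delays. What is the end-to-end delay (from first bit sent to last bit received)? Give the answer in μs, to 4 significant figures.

132600 μs

Transmission delays (L/R per hop): 0.115942, 0.0727273, 38.0952, 0.0186047 μs; sum = 38.3025 μs.
Propagation delays (d/s per hop): 4322.75, 7142.86, 120000, 1097.67 μs; sum = 132563 μs.
End-to-end = 132600 μs.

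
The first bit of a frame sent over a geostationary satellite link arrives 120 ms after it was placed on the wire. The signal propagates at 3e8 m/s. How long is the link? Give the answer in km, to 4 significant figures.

d = s × t_prop = 300000000 × 0.12 = 36000 km.

36000 km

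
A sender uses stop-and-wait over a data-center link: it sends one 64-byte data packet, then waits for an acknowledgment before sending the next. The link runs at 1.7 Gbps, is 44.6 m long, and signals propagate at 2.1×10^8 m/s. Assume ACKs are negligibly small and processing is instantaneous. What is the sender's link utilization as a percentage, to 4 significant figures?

41.49 %

t_tx = L/R = 512/1700000000 = 3.01176e-07 s.
t_prop = 44.6/210000000 = 2.12381e-07 s; RTT = 4.24762e-07 s.
Cycle = t_tx + RTT = 7.25938e-07 s.
Utilization = t_tx / cycle = 3.01176e-07/7.25938e-07 = 41.49 %.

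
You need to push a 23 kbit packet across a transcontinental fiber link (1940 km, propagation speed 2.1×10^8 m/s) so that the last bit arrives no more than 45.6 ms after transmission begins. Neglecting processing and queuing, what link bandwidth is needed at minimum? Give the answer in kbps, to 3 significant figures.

633 kbps

Propagation delay = 1940000 / 210000000 = 9.2381 ms.
Transmission budget = 45.6 − 9.2381 = 36.3619 ms.
R ≥ L / t_tx = 23000 bits / 0.0363619 s = 633 kbps.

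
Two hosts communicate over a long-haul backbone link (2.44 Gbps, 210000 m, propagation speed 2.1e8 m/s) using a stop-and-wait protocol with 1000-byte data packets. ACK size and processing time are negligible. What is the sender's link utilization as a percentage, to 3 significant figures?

t_tx = L/R = 8000/2440000000 = 3.27869e-06 s.
t_prop = 210000/210000000 = 0.001 s; RTT = 0.002 s.
Cycle = t_tx + RTT = 0.00200328 s.
Utilization = t_tx / cycle = 3.27869e-06/0.00200328 = 0.164 %.

0.164 %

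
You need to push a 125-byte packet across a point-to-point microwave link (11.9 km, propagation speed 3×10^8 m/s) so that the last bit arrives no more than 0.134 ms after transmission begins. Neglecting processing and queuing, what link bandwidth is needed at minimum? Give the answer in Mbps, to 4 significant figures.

10.60 Mbps

L = 1000 bits.
Propagation delay = 11900 / 300000000 = 0.0396667 ms.
Transmission budget = 0.134 − 0.0396667 = 0.0943333 ms.
R ≥ L / t_tx = 1000 bits / 9.43333e-05 s = 10.60 Mbps.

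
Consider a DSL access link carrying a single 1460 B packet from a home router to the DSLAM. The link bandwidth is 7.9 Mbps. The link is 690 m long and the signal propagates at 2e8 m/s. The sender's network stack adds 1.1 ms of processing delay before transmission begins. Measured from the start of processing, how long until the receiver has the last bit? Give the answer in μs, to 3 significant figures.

2580 μs

L = 1460 × 8 = 11680 bits.
Transmission delay = L/R = 11680 / 7900000 = 1478.48 μs.
Propagation delay = d/s = 690 m / 200000000 m/s = 3.45 μs.
Plus processing delay 1.1 ms = 1100 μs.
Total = 2580 μs.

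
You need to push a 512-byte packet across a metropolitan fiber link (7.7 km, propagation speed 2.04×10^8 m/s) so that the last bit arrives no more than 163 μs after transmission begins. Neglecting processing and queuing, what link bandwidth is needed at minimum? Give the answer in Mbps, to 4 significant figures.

L = 4096 bits.
Propagation delay = 7700 / 204000000 = 37.7451 μs.
Transmission budget = 163 − 37.7451 = 125.255 μs.
R ≥ L / t_tx = 4096 bits / 0.000125255 s = 32.70 Mbps.

32.70 Mbps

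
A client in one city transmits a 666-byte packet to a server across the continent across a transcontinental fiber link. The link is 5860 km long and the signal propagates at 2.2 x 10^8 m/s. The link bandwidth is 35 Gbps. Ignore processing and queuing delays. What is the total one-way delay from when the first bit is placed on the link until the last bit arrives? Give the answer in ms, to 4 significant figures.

L = 666 × 8 = 5328 bits.
Transmission delay = L/R = 5328 / 35000000000 = 0.000152229 ms.
Propagation delay = d/s = 5860000 m / 2.2e+08 m/s = 26.6364 ms.
Total = 26.64 ms.

26.64 ms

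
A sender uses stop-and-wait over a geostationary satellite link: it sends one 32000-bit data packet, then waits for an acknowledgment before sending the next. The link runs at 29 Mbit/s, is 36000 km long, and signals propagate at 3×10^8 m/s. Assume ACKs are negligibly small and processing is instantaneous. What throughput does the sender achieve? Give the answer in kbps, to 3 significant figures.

t_tx = L/R = 32000/29000000 = 0.00110345 s.
t_prop = 36000000/300000000 = 0.12 s; RTT = 0.24 s.
Cycle = t_tx + RTT = 0.241103 s.
Throughput = L / cycle = 32000 / 0.241103 = 133 kbps.

133 kbps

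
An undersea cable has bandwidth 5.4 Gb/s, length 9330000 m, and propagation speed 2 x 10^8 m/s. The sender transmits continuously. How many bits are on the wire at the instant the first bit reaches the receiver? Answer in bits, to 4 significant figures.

Propagation delay = 9330000 / 200000000 = 0.04665 s.
BDP = R × t_prop = 5400000000 × 0.04665 = 251910000 bits.

251900000 bits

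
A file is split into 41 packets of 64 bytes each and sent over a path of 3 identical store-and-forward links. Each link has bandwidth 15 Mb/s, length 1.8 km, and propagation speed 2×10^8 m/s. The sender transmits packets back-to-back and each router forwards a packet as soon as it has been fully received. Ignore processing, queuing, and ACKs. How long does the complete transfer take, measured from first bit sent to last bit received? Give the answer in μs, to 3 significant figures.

1490 μs

Per-hop transmission t_tx = L/R = 512/15000000 = 34.1333 μs.
Per-hop propagation t_prop = 1800/200000000 = 9 μs.
Pipeline fill: first packet needs 3·t_tx to clear all hops; remaining 40 packets each add one t_tx.
Total = (3+41-1)·t_tx + 3·t_prop = 43·34.1333 + 3·9 = 1490 μs.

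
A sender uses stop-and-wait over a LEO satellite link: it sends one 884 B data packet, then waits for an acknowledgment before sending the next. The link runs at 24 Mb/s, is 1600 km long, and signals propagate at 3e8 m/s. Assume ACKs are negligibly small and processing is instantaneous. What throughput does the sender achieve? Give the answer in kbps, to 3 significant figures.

t_tx = L/R = 7072/24000000 = 0.000294667 s.
t_prop = 1600000/300000000 = 0.00533333 s; RTT = 0.0106667 s.
Cycle = t_tx + RTT = 0.0109613 s.
Throughput = L / cycle = 7072 / 0.0109613 = 645 kbps.

645 kbps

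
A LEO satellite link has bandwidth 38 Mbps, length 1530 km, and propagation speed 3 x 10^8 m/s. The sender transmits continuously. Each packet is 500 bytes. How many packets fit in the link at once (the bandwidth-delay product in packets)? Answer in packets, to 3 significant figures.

48.5 packets

Propagation delay = 1530000 / 300000000 = 0.0051 s.
BDP = R × t_prop = 38000000 × 0.0051 = 193800 bits.
In packets of 4000 bits: 48.5 packets.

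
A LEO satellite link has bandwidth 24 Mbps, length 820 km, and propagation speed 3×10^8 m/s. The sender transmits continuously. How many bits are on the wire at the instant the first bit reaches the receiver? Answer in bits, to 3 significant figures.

65600 bits

Propagation delay = 820000 / 300000000 = 0.00273333 s.
BDP = R × t_prop = 24000000 × 0.00273333 = 65600 bits.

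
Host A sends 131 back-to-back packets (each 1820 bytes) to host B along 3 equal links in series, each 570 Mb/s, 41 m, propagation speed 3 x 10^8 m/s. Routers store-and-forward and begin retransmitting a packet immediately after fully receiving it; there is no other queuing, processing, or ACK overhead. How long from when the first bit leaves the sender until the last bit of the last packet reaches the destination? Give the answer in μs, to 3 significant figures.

3400 μs

Per-hop transmission t_tx = L/R = 14560/570000000 = 25.5439 μs.
Per-hop propagation t_prop = 41/300000000 = 0.136667 μs.
Pipeline fill: first packet needs 3·t_tx to clear all hops; remaining 130 packets each add one t_tx.
Total = (3+131-1)·t_tx + 3·t_prop = 133·25.5439 + 3·0.136667 = 3400 μs.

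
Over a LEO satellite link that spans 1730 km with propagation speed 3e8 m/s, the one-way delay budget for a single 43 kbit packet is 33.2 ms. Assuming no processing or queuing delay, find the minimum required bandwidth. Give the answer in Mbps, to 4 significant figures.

Propagation delay = 1730000 / 300000000 = 5.76667 ms.
Transmission budget = 33.2 − 5.76667 = 27.4333 ms.
R ≥ L / t_tx = 43000 bits / 0.0274333 s = 1.567 Mbps.

1.567 Mbps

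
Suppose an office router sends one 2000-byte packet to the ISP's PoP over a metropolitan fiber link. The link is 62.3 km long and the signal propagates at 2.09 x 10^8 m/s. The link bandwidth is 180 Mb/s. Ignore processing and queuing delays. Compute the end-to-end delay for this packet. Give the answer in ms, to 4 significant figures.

L = 2000 × 8 = 16000 bits.
Transmission delay = L/R = 16000 / 180000000 = 0.0888889 ms.
Propagation delay = d/s = 62300 m / 209000000 m/s = 0.298086 ms.
Total = 0.3870 ms.

0.3870 ms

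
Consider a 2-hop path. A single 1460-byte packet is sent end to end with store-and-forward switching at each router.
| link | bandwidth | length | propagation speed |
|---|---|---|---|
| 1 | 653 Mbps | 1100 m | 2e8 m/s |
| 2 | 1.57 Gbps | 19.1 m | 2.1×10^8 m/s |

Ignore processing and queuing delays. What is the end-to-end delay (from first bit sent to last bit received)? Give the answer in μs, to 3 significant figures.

L = 1460 × 8 = 11680 bits.
Transmission delays (L/R per hop): 17.8867, 7.43949 μs; sum = 25.3262 μs.
Propagation delays (d/s per hop): 5.5, 0.0909524 μs; sum = 5.59095 μs.
End-to-end = 30.9 μs.

30.9 μs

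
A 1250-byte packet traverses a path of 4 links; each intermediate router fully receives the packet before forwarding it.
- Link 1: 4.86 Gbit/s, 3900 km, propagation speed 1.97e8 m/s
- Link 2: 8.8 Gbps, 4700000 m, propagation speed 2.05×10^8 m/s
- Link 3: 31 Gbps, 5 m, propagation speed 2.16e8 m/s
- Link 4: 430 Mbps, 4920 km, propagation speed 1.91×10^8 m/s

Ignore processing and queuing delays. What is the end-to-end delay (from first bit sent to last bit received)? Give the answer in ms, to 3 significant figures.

L = 1250 × 8 = 10000 bits.
Transmission delays (L/R per hop): 0.00205761, 0.00113636, 0.000322581, 0.0232558 ms; sum = 0.0267724 ms.
Propagation delays (d/s per hop): 19.797, 22.9268, 2.31481e-05, 25.7592 ms; sum = 68.483 ms.
End-to-end = 68.5 ms.

68.5 ms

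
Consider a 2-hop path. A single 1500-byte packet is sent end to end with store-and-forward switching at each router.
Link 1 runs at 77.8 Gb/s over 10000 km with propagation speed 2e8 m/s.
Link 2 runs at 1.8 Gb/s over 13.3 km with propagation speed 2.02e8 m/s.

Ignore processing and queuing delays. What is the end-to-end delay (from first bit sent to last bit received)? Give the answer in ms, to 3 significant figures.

50.1 ms

L = 1500 × 8 = 12000 bits.
Transmission delays (L/R per hop): 0.000154242, 0.00666667 ms; sum = 0.00682091 ms.
Propagation delays (d/s per hop): 50, 0.0658416 ms; sum = 50.0658 ms.
End-to-end = 50.1 ms.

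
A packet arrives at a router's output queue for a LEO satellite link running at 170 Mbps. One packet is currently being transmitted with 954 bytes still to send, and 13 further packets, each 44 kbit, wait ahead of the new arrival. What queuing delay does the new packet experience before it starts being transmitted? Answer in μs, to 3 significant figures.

3410 μs

Each queued packet: L/R = 44000/170000000 = 258.824 μs.
13 queued → 3364.71 μs.
Plus remaining 7632 bits of current packet: 44.8941 μs.
Queuing delay = 3410 μs.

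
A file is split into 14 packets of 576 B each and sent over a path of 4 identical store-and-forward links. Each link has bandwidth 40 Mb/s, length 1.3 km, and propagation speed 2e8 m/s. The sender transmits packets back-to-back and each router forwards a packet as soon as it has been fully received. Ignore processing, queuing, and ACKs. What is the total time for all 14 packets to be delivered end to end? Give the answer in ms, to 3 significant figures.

Per-hop transmission t_tx = L/R = 4608/40000000 = 0.1152 ms.
Per-hop propagation t_prop = 1300/200000000 = 0.0065 ms.
Pipeline fill: first packet needs 4·t_tx to clear all hops; remaining 13 packets each add one t_tx.
Total = (4+14-1)·t_tx + 4·t_prop = 17·0.1152 + 4·0.0065 = 1.98 ms.

1.98 ms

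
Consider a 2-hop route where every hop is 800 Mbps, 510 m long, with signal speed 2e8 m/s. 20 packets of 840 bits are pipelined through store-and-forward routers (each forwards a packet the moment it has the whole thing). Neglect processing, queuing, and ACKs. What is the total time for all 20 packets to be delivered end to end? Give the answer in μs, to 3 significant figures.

27.2 μs

Per-hop transmission t_tx = L/R = 840/800000000 = 1.05 μs.
Per-hop propagation t_prop = 510/200000000 = 2.55 μs.
Pipeline fill: first packet needs 2·t_tx to clear all hops; remaining 19 packets each add one t_tx.
Total = (2+20-1)·t_tx + 2·t_prop = 21·1.05 + 2·2.55 = 27.2 μs.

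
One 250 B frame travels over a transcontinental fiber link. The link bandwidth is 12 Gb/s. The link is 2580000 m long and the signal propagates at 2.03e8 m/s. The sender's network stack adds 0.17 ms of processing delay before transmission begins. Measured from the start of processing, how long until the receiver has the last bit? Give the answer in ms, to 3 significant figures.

12.9 ms

L = 250 × 8 = 2000 bits.
Transmission delay = L/R = 2000 / 12000000000 = 0.000166667 ms.
Propagation delay = d/s = 2580000 m / 2.03e+08 m/s = 12.7094 ms.
Plus processing delay 0.17 ms = 0.17 ms.
Total = 12.9 ms.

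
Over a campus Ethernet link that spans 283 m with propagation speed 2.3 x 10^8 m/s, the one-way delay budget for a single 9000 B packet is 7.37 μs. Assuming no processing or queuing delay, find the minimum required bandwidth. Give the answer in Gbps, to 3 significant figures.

11.7 Gbps

L = 72000 bits.
Propagation delay = 283 / 2.3e+08 = 1.23043 μs.
Transmission budget = 7.37 − 1.23043 = 6.13957 μs.
R ≥ L / t_tx = 72000 bits / 6.13957e-06 s = 11.7 Gbps.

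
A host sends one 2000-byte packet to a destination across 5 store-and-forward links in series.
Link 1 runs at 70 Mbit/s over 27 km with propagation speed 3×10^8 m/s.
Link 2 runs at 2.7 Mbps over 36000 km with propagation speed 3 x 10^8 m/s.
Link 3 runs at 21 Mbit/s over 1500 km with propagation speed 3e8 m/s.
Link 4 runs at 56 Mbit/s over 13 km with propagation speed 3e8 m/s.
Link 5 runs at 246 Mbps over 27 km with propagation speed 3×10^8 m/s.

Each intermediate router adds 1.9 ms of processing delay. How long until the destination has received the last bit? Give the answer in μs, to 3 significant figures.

L = 2000 × 8 = 16000 bits.
Transmission delays (L/R per hop): 228.571, 5925.93, 761.905, 285.714, 65.0407 μs; sum = 7267.16 μs.
Propagation delays (d/s per hop): 90, 120000, 5000, 43.3333, 90 μs; sum = 125223 μs.
Processing at 4 router(s): 4 × 1.9 ms = 7600 μs.
End-to-end = 140000 μs.

140000 μs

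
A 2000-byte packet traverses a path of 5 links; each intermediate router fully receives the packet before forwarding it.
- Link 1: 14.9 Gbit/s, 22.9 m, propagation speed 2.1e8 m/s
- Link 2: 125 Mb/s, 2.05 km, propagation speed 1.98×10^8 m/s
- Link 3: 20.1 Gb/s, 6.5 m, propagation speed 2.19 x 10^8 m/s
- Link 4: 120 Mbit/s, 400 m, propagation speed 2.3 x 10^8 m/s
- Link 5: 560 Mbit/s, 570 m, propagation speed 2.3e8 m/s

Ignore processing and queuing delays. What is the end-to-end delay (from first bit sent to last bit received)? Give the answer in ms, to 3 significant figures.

L = 2000 × 8 = 16000 bits.
Transmission delays (L/R per hop): 0.00107383, 0.128, 0.00079602, 0.133333, 0.0285714 ms; sum = 0.291775 ms.
Propagation delays (d/s per hop): 0.000109048, 0.0103535, 2.96804e-05, 0.00173913, 0.00247826 ms; sum = 0.0147097 ms.
End-to-end = 0.306 ms.

0.306 ms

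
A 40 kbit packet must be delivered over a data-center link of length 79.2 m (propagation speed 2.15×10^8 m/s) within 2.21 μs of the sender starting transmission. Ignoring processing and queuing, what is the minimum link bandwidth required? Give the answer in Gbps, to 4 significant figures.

21.72 Gbps

Propagation delay = 79.2 / 215000000 = 0.368372 μs.
Transmission budget = 2.21 − 0.368372 = 1.84163 μs.
R ≥ L / t_tx = 40000 bits / 1.84163e-06 s = 21.72 Gbps.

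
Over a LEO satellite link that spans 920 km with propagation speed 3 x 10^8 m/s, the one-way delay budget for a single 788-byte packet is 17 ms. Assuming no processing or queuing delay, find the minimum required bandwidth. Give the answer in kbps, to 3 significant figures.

L = 6304 bits.
Propagation delay = 920000 / 300000000 = 3.06667 ms.
Transmission budget = 17 − 3.06667 = 13.9333 ms.
R ≥ L / t_tx = 6304 bits / 0.0139333 s = 452 kbps.

452 kbps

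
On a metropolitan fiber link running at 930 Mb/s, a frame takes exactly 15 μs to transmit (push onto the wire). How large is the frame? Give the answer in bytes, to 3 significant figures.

1740 bytes

L = R × t_tx = 930000000 b/s × 1.5e-05 s = 13950 bits.
In bytes: 13950 / 8 = 1740 bytes.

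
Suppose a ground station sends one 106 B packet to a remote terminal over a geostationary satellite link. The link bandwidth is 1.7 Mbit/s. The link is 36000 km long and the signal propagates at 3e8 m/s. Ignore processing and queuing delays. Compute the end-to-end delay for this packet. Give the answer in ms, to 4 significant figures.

L = 106 × 8 = 848 bits.
Transmission delay = L/R = 848 / 1700000 = 0.498824 ms.
Propagation delay = d/s = 36000000 m / 300000000 m/s = 120 ms.
Total = 120.5 ms.

120.5 ms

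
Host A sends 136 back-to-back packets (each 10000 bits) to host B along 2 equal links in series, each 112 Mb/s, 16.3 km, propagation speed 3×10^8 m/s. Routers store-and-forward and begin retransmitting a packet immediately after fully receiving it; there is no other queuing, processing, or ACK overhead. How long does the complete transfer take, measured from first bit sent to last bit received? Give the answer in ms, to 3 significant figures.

Per-hop transmission t_tx = L/R = 10000/112000000 = 0.0892857 ms.
Per-hop propagation t_prop = 16300/300000000 = 0.0543333 ms.
Pipeline fill: first packet needs 2·t_tx to clear all hops; remaining 135 packets each add one t_tx.
Total = (2+136-1)·t_tx + 2·t_prop = 137·0.0892857 + 2·0.0543333 = 12.3 ms.

12.3 ms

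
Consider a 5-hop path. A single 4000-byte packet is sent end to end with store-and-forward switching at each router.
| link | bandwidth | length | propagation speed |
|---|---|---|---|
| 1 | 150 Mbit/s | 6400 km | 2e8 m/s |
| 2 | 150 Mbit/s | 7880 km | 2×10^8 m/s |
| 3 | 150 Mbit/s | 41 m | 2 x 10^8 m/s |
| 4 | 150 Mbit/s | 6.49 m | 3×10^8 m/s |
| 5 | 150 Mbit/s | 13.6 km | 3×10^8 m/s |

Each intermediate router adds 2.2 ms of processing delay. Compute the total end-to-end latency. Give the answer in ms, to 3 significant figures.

81.3 ms

L = 4000 × 8 = 32000 bits.
Transmission delay per hop = L/R = 32000/150000000 = 0.213333 ms; 5 hops → 1.06667 ms.
Propagation delays (d/s per hop): 32, 39.4, 0.000205, 2.16333e-05, 0.0453333 ms; sum = 71.4456 ms.
Processing at 4 router(s): 4 × 2.2 ms = 8.8 ms.
End-to-end = 81.3 ms.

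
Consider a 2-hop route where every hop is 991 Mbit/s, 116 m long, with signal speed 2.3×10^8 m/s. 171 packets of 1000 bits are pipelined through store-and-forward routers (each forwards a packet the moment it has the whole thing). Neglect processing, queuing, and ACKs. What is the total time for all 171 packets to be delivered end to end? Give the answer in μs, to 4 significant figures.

174.6 μs

Per-hop transmission t_tx = L/R = 1000/991000000 = 1.00908 μs.
Per-hop propagation t_prop = 116/2.3e+08 = 0.504348 μs.
Pipeline fill: first packet needs 2·t_tx to clear all hops; remaining 170 packets each add one t_tx.
Total = (2+171-1)·t_tx + 2·t_prop = 172·1.00908 + 2·0.504348 = 174.6 μs.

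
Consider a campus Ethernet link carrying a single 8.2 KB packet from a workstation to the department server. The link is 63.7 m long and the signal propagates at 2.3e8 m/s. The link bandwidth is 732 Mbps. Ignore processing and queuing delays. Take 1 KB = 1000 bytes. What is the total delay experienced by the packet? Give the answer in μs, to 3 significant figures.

89.9 μs

L = 65600 bits.
Transmission delay = L/R = 65600 / 732000000 = 89.6175 μs.
Propagation delay = d/s = 63.7 m / 2.3e+08 m/s = 0.276957 μs.
Total = 89.9 μs.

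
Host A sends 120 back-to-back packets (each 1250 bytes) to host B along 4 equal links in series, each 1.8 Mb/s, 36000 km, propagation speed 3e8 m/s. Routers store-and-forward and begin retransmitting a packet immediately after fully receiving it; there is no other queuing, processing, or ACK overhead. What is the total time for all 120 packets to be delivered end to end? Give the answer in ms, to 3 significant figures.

1160 ms

Per-hop transmission t_tx = L/R = 10000/1800000 = 5.55556 ms.
Per-hop propagation t_prop = 36000000/300000000 = 120 ms.
Pipeline fill: first packet needs 4·t_tx to clear all hops; remaining 119 packets each add one t_tx.
Total = (4+120-1)·t_tx + 4·t_prop = 123·5.55556 + 4·120 = 1160 ms.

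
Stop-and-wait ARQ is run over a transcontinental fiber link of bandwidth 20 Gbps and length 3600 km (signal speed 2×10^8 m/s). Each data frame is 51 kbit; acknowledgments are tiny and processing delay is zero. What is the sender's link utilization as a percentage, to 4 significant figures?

t_tx = L/R = 51000/20000000000 = 2.55e-06 s.
t_prop = 3600000/200000000 = 0.018 s; RTT = 0.036 s.
Cycle = t_tx + RTT = 0.0360026 s.
Utilization = t_tx / cycle = 2.55e-06/0.0360026 = 0.007083 %.

0.007083 %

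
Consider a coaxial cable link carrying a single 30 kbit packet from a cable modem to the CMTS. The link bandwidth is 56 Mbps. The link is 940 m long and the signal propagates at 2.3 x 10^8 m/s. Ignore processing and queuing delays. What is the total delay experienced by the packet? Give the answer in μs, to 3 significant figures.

540 μs

L = 30000 bits.
Transmission delay = L/R = 30000 / 56000000 = 535.714 μs.
Propagation delay = d/s = 940 m / 2.3e+08 m/s = 4.08696 μs.
Total = 540 μs.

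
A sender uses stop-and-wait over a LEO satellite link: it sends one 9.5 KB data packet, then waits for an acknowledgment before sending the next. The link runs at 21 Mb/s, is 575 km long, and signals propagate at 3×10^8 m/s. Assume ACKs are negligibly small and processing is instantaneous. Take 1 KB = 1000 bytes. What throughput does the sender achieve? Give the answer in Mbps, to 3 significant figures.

10.2 Mbps

t_tx = L/R = 76000/21000000 = 0.00361905 s.
t_prop = 575000/300000000 = 0.00191667 s; RTT = 0.00383333 s.
Cycle = t_tx + RTT = 0.00745238 s.
Throughput = L / cycle = 76000 / 0.00745238 = 10.2 Mbps.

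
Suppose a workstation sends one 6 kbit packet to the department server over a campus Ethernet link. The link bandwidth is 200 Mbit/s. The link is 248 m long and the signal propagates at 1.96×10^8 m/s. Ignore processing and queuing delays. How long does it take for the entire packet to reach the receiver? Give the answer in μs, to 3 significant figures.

31.3 μs

L = 6000 bits.
Transmission delay = L/R = 6000 / 200000000 = 30 μs.
Propagation delay = d/s = 248 m / 196000000 m/s = 1.26531 μs.
Total = 31.3 μs.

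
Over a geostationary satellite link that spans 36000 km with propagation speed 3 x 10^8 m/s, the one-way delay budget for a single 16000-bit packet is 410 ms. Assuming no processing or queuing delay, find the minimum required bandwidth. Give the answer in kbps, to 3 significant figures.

Propagation delay = 36000000 / 300000000 = 120 ms.
Transmission budget = 410 − 120 = 290 ms.
R ≥ L / t_tx = 16000 bits / 0.29 s = 55.2 kbps.

55.2 kbps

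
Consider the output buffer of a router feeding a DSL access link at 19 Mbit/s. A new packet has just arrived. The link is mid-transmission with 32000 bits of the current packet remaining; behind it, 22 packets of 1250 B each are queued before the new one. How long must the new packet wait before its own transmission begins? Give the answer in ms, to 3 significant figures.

13.3 ms

Each queued packet: L/R = 10000/19000000 = 0.526316 ms.
22 queued → 11.5789 ms.
Plus remaining 32000 bits of current packet: 1.68421 ms.
Queuing delay = 13.3 ms.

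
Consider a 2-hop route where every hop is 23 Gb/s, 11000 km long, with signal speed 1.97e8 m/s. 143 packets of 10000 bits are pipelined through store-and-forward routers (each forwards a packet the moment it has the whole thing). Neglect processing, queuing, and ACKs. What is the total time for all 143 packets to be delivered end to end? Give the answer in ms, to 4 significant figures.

Per-hop transmission t_tx = L/R = 10000/23000000000 = 0.000434783 ms.
Per-hop propagation t_prop = 11000000/197000000 = 55.8376 ms.
Pipeline fill: first packet needs 2·t_tx to clear all hops; remaining 142 packets each add one t_tx.
Total = (2+143-1)·t_tx + 2·t_prop = 144·0.000434783 + 2·55.8376 = 111.7 ms.

111.7 ms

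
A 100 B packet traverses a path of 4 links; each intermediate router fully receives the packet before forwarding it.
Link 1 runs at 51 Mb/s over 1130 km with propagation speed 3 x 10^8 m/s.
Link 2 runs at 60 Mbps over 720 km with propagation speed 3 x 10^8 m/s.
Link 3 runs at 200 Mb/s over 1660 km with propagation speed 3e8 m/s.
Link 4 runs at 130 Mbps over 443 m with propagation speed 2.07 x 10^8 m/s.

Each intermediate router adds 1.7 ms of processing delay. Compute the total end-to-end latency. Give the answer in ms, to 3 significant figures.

L = 100 × 8 = 800 bits.
Transmission delays (L/R per hop): 0.0156863, 0.0133333, 0.004, 0.00615385 ms; sum = 0.0391735 ms.
Propagation delays (d/s per hop): 3.76667, 2.4, 5.53333, 0.0021401 ms; sum = 11.7021 ms.
Processing at 3 router(s): 3 × 1.7 ms = 5.1 ms.
End-to-end = 16.8 ms.

16.8 ms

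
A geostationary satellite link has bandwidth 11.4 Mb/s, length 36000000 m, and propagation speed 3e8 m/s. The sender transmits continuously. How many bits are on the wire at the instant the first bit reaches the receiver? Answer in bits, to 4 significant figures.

Propagation delay = 36000000 / 300000000 = 0.12 s.
BDP = R × t_prop = 11400000 × 0.12 = 1368000 bits.

1368000 bits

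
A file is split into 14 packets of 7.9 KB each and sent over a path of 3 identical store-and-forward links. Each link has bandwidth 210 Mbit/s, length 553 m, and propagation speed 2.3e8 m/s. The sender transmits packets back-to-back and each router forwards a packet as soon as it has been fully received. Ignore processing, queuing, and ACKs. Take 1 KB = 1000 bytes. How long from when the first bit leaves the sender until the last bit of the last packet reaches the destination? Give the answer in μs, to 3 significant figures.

Per-hop transmission t_tx = L/R = 63200/210000000 = 300.952 μs.
Per-hop propagation t_prop = 553/2.3e+08 = 2.40435 μs.
Pipeline fill: first packet needs 3·t_tx to clear all hops; remaining 13 packets each add one t_tx.
Total = (3+14-1)·t_tx + 3·t_prop = 16·300.952 + 3·2.40435 = 4820 μs.

4820 μs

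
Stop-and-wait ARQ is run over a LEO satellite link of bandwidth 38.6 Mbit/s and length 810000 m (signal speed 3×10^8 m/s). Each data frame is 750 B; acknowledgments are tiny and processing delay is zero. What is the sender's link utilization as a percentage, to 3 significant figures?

2.80 %

t_tx = L/R = 6000/38600000 = 0.00015544 s.
t_prop = 810000/300000000 = 0.0027 s; RTT = 0.0054 s.
Cycle = t_tx + RTT = 0.00555544 s.
Utilization = t_tx / cycle = 0.00015544/0.00555544 = 2.80 %.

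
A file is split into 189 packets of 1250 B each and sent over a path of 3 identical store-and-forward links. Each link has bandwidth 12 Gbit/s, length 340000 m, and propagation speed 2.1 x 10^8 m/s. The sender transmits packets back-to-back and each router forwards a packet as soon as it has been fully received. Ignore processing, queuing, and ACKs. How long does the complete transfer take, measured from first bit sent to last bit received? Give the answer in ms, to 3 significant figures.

Per-hop transmission t_tx = L/R = 10000/12000000000 = 0.000833333 ms.
Per-hop propagation t_prop = 340000/210000000 = 1.61905 ms.
Pipeline fill: first packet needs 3·t_tx to clear all hops; remaining 188 packets each add one t_tx.
Total = (3+189-1)·t_tx + 3·t_prop = 191·0.000833333 + 3·1.61905 = 5.02 ms.

5.02 ms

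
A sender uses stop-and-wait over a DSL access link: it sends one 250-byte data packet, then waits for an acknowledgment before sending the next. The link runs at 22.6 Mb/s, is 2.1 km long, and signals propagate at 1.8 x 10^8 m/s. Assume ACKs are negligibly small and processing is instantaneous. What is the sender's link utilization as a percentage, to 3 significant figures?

79.1 %

t_tx = L/R = 2000/22600000 = 8.84956e-05 s.
t_prop = 2100/180000000 = 1.16667e-05 s; RTT = 2.33333e-05 s.
Cycle = t_tx + RTT = 0.000111829 s.
Utilization = t_tx / cycle = 8.84956e-05/0.000111829 = 79.1 %.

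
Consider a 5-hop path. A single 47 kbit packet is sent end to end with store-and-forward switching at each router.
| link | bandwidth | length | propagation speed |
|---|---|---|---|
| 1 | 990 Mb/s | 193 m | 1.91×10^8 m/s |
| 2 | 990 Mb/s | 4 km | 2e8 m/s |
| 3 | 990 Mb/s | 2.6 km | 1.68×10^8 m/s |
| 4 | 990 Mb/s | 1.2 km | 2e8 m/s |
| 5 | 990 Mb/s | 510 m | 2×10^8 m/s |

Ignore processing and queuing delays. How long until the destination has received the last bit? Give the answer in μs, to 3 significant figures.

L = 47000 bits.
Transmission delay per hop = L/R = 47000/990000000 = 47.4747 μs; 5 hops → 237.374 μs.
Propagation delays (d/s per hop): 1.01047, 20, 15.4762, 6, 2.55 μs; sum = 45.0367 μs.
End-to-end = 282 μs.

282 μs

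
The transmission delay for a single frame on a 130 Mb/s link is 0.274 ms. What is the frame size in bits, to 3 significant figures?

L = R × t_tx = 130000000 b/s × 0.000274 s = 35620 bits.

35600 bits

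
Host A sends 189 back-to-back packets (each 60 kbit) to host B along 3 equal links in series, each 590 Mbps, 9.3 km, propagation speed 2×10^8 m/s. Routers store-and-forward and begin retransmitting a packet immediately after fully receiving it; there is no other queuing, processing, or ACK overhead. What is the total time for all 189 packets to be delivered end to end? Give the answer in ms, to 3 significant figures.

19.6 ms

Per-hop transmission t_tx = L/R = 60000/590000000 = 0.101695 ms.
Per-hop propagation t_prop = 9300/200000000 = 0.0465 ms.
Pipeline fill: first packet needs 3·t_tx to clear all hops; remaining 188 packets each add one t_tx.
Total = (3+189-1)·t_tx + 3·t_prop = 191·0.101695 + 3·0.0465 = 19.6 ms.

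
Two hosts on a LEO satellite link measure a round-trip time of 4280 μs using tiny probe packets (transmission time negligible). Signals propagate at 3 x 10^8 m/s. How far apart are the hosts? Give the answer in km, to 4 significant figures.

642.0 km

One-way propagation = RTT/2 = 2140 μs.
d = s × t = 300000000 × 0.00214 = 642.0 km.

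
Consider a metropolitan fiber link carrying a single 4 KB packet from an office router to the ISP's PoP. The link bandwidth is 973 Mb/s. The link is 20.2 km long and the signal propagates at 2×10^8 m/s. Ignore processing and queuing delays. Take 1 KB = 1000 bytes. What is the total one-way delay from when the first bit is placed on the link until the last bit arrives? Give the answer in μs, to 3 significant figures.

L = 32000 bits.
Transmission delay = L/R = 32000 / 973000000 = 32.888 μs.
Propagation delay = d/s = 20200 m / 200000000 m/s = 101 μs.
Total = 134 μs.

134 μs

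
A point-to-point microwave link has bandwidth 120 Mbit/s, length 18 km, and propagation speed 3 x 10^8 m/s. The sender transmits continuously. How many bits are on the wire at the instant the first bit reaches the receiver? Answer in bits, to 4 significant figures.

7200 bits

Propagation delay = 18000 / 300000000 = 6e-05 s.
BDP = R × t_prop = 120000000 × 6e-05 = 7200 bits.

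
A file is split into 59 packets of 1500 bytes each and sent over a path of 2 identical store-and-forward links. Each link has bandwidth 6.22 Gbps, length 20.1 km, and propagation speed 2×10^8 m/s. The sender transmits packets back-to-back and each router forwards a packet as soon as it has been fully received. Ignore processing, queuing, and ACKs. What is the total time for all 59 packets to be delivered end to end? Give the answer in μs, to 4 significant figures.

316.8 μs

Per-hop transmission t_tx = L/R = 12000/6220000000 = 1.92926 μs.
Per-hop propagation t_prop = 20100/200000000 = 100.5 μs.
Pipeline fill: first packet needs 2·t_tx to clear all hops; remaining 58 packets each add one t_tx.
Total = (2+59-1)·t_tx + 2·t_prop = 60·1.92926 + 2·100.5 = 316.8 μs.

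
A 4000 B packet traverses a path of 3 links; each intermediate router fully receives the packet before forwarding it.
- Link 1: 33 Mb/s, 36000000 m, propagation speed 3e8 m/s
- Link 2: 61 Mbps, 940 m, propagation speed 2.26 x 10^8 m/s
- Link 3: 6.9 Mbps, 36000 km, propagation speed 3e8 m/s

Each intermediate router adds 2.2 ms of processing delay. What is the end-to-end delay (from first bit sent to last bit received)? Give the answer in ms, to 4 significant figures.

L = 4000 × 8 = 32000 bits.
Transmission delays (L/R per hop): 0.969697, 0.52459, 4.63768 ms; sum = 6.13197 ms.
Propagation delays (d/s per hop): 120, 0.00415929, 120 ms; sum = 240.004 ms.
Processing at 2 router(s): 2 × 2.2 ms = 4.4 ms.
End-to-end = 250.5 ms.

250.5 ms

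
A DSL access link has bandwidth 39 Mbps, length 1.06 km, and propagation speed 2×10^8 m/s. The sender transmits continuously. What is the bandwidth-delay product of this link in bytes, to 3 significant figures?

Propagation delay = 1060 / 200000000 = 5.3e-06 s.
BDP = R × t_prop = 39000000 × 5.3e-06 = 206.7 bits.
In bytes: 206.7/8 = 25.8 bytes.

25.8 bytes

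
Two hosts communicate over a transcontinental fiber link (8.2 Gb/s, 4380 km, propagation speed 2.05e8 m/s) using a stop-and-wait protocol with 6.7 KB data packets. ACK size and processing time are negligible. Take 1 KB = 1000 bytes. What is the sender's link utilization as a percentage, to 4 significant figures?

t_tx = L/R = 53600/8.2e+09 = 6.53659e-06 s.
t_prop = 4380000/2.05e+08 = 0.0213659 s; RTT = 0.0427317 s.
Cycle = t_tx + RTT = 0.0427382 s.
Utilization = t_tx / cycle = 6.53659e-06/0.0427382 = 0.01529 %.

0.01529 %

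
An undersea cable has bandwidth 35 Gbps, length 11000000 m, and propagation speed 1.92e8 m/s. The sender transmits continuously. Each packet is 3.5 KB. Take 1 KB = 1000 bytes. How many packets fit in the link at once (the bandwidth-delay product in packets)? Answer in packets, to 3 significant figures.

71600 packets

Propagation delay = 11000000 / 192000000 = 0.0572917 s.
BDP = R × t_prop = 35000000000 × 0.0572917 = 2005210000 bits.
In packets of 28000 bits: 71600 packets.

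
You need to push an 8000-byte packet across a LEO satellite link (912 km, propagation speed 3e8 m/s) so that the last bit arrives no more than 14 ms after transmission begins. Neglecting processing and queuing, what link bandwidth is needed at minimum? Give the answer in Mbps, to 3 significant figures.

5.84 Mbps

L = 64000 bits.
Propagation delay = 912000 / 300000000 = 3.04 ms.
Transmission budget = 14 − 3.04 = 10.96 ms.
R ≥ L / t_tx = 64000 bits / 0.01096 s = 5.84 Mbps.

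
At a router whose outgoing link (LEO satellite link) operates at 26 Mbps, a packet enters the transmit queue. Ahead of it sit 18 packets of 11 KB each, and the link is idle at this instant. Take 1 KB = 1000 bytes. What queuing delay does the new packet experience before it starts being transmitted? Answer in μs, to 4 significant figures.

Each queued packet: L/R = 88000/26000000 = 3384.62 μs.
18 queued → 60923.1 μs.
Queuing delay = 60920 μs.

60920 μs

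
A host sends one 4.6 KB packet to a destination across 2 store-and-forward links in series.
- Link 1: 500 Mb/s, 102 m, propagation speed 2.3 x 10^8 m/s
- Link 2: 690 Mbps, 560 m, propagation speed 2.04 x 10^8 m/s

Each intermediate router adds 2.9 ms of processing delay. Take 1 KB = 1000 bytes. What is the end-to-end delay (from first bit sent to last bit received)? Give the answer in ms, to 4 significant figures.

L = 36800 bits.
Transmission delays (L/R per hop): 0.0736, 0.0533333 ms; sum = 0.126933 ms.
Propagation delays (d/s per hop): 0.000443478, 0.0027451 ms; sum = 0.00318858 ms.
Processing at 1 router(s): 1 × 2.9 ms = 2.9 ms.
End-to-end = 3.030 ms.

3.030 ms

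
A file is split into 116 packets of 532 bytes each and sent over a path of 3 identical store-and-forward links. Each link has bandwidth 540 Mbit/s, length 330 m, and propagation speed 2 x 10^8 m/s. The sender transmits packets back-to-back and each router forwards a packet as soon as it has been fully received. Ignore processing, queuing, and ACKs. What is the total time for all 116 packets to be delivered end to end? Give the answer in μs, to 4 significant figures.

Per-hop transmission t_tx = L/R = 4256/540000000 = 7.88148 μs.
Per-hop propagation t_prop = 330/200000000 = 1.65 μs.
Pipeline fill: first packet needs 3·t_tx to clear all hops; remaining 115 packets each add one t_tx.
Total = (3+116-1)·t_tx + 3·t_prop = 118·7.88148 + 3·1.65 = 935.0 μs.

935.0 μs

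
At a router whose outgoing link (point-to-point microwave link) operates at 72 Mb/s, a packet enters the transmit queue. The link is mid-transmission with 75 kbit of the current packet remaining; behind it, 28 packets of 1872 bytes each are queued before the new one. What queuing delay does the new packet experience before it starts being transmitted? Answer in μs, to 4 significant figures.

6866 μs

Each queued packet: L/R = 14976/72000000 = 208 μs.
28 queued → 5824 μs.
Plus remaining 75000 bits of current packet: 1041.67 μs.
Queuing delay = 6866 μs.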